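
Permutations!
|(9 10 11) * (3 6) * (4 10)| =|(3 6)(4 10 11 9)| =4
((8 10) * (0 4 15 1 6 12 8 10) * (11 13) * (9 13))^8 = ((0 4 15 1 6 12 8)(9 13 11))^8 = (0 4 15 1 6 12 8)(9 11 13)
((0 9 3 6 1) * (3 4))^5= (0 1 6 3 4 9)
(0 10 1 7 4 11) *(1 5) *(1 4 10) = (0 1 7 10 5 4 11) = [1, 7, 2, 3, 11, 4, 6, 10, 8, 9, 5, 0]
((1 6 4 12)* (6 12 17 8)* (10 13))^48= ((1 12)(4 17 8 6)(10 13))^48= (17)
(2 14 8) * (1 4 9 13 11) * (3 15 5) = (1 4 9 13 11)(2 14 8)(3 15 5) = [0, 4, 14, 15, 9, 3, 6, 7, 2, 13, 10, 1, 12, 11, 8, 5]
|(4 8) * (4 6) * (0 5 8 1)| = |(0 5 8 6 4 1)| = 6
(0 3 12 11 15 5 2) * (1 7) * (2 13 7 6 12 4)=(0 3 4 2)(1 6 12 11 15 5 13 7)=[3, 6, 0, 4, 2, 13, 12, 1, 8, 9, 10, 15, 11, 7, 14, 5]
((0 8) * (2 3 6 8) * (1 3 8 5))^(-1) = (0 8 2)(1 5 6 3)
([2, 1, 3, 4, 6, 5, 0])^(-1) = [6, 1, 0, 2, 3, 5, 4]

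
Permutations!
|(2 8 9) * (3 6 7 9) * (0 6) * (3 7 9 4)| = |(0 6 9 2 8 7 4 3)| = 8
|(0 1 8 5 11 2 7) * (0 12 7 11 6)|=10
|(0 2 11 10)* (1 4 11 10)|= 3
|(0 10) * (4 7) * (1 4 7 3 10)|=5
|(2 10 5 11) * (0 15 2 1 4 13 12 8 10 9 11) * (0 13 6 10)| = 13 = |(0 15 2 9 11 1 4 6 10 5 13 12 8)|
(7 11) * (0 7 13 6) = (0 7 11 13 6) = [7, 1, 2, 3, 4, 5, 0, 11, 8, 9, 10, 13, 12, 6]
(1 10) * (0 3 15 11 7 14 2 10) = (0 3 15 11 7 14 2 10 1) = [3, 0, 10, 15, 4, 5, 6, 14, 8, 9, 1, 7, 12, 13, 2, 11]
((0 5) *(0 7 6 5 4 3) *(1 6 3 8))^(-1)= (0 3 7 5 6 1 8 4)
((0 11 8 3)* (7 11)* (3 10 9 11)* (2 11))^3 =((0 7 3)(2 11 8 10 9))^3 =(2 10 11 9 8)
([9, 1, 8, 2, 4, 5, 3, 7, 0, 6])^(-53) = (0 9 6 3 2 8)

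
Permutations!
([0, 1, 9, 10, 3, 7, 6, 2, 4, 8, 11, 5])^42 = [0, 1, 11, 9, 2, 3, 6, 10, 7, 5, 8, 4]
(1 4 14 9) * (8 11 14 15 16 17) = (1 4 15 16 17 8 11 14 9) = [0, 4, 2, 3, 15, 5, 6, 7, 11, 1, 10, 14, 12, 13, 9, 16, 17, 8]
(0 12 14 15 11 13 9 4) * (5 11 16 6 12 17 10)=(0 17 10 5 11 13 9 4)(6 12 14 15 16)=[17, 1, 2, 3, 0, 11, 12, 7, 8, 4, 5, 13, 14, 9, 15, 16, 6, 10]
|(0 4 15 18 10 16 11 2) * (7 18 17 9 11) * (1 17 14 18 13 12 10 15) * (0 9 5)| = |(0 4 1 17 5)(2 9 11)(7 13 12 10 16)(14 18 15)| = 15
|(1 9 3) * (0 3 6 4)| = |(0 3 1 9 6 4)| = 6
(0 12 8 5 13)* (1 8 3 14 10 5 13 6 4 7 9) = (0 12 3 14 10 5 6 4 7 9 1 8 13) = [12, 8, 2, 14, 7, 6, 4, 9, 13, 1, 5, 11, 3, 0, 10]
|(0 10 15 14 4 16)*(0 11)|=7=|(0 10 15 14 4 16 11)|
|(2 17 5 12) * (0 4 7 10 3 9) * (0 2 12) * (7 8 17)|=5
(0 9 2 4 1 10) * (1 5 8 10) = (0 9 2 4 5 8 10) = [9, 1, 4, 3, 5, 8, 6, 7, 10, 2, 0]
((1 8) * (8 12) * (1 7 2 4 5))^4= ((1 12 8 7 2 4 5))^4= (1 2 12 4 8 5 7)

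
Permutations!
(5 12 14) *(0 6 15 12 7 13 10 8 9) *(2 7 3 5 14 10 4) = [6, 1, 7, 5, 2, 3, 15, 13, 9, 0, 8, 11, 10, 4, 14, 12] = (0 6 15 12 10 8 9)(2 7 13 4)(3 5)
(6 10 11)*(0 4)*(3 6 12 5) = [4, 1, 2, 6, 0, 3, 10, 7, 8, 9, 11, 12, 5] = (0 4)(3 6 10 11 12 5)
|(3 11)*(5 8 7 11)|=|(3 5 8 7 11)|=5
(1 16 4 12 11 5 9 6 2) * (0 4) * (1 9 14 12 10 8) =(0 4 10 8 1 16)(2 9 6)(5 14 12 11) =[4, 16, 9, 3, 10, 14, 2, 7, 1, 6, 8, 5, 11, 13, 12, 15, 0]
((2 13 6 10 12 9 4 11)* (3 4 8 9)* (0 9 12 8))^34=((0 9)(2 13 6 10 8 12 3 4 11))^34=(2 4 12 10 13 11 3 8 6)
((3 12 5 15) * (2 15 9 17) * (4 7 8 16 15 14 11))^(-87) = ((2 14 11 4 7 8 16 15 3 12 5 9 17))^(-87) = (2 7 3 17 4 15 9 11 16 5 14 8 12)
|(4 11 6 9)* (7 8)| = 4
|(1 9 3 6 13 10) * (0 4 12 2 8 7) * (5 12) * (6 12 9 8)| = 13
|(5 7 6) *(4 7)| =4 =|(4 7 6 5)|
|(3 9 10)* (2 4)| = 6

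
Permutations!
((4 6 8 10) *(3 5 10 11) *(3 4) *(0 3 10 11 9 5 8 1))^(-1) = (0 1 6 4 11 5 9 8 3)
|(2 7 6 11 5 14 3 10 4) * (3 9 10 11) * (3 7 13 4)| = 6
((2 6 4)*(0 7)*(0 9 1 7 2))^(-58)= (0 6)(1 9 7)(2 4)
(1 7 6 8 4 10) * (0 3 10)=(0 3 10 1 7 6 8 4)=[3, 7, 2, 10, 0, 5, 8, 6, 4, 9, 1]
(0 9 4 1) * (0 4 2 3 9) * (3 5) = (1 4)(2 5 3 9) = [0, 4, 5, 9, 1, 3, 6, 7, 8, 2]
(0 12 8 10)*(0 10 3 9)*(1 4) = [12, 4, 2, 9, 1, 5, 6, 7, 3, 0, 10, 11, 8] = (0 12 8 3 9)(1 4)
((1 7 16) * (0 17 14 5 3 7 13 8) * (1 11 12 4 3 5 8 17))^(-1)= ((0 1 13 17 14 8)(3 7 16 11 12 4))^(-1)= (0 8 14 17 13 1)(3 4 12 11 16 7)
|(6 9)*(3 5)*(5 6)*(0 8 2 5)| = |(0 8 2 5 3 6 9)| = 7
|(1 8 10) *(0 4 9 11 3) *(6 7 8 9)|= 10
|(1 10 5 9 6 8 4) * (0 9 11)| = |(0 9 6 8 4 1 10 5 11)| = 9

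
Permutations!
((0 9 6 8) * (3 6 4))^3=(0 3)(4 8)(6 9)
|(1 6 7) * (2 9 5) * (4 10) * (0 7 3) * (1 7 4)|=|(0 4 10 1 6 3)(2 9 5)|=6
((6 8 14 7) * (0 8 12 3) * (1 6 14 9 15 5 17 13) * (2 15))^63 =(0 2 17 6)(1 3 9 5)(7 14)(8 15 13 12)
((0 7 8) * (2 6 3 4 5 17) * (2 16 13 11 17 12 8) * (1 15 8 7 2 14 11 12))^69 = ((0 2 6 3 4 5 1 15 8)(7 14 11 17 16 13 12))^69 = (0 1 3)(2 15 4)(5 6 8)(7 12 13 16 17 11 14)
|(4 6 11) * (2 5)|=6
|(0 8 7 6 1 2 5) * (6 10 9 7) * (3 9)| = 12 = |(0 8 6 1 2 5)(3 9 7 10)|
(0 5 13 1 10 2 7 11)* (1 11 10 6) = (0 5 13 11)(1 6)(2 7 10) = [5, 6, 7, 3, 4, 13, 1, 10, 8, 9, 2, 0, 12, 11]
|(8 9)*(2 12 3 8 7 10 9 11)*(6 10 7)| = 15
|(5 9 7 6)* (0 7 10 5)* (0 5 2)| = 7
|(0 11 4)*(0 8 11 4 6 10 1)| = 7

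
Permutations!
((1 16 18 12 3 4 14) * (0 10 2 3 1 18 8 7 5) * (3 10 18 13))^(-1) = (0 5 7 8 16 1 12 18)(2 10)(3 13 14 4)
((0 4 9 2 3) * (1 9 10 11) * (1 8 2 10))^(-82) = (0 3 2 8 11 10 9 1 4)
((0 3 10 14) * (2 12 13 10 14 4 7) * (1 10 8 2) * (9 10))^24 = ((0 3 14)(1 9 10 4 7)(2 12 13 8))^24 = (14)(1 7 4 10 9)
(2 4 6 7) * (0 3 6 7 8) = (0 3 6 8)(2 4 7) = [3, 1, 4, 6, 7, 5, 8, 2, 0]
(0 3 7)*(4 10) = (0 3 7)(4 10) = [3, 1, 2, 7, 10, 5, 6, 0, 8, 9, 4]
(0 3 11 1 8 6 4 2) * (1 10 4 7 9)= (0 3 11 10 4 2)(1 8 6 7 9)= [3, 8, 0, 11, 2, 5, 7, 9, 6, 1, 4, 10]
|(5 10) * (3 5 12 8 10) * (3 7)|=3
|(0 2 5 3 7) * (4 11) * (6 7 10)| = 14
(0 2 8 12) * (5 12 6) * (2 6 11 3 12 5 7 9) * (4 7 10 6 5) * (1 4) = (0 5 1 4 7 9 2 8 11 3 12)(6 10) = [5, 4, 8, 12, 7, 1, 10, 9, 11, 2, 6, 3, 0]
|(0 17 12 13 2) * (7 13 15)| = |(0 17 12 15 7 13 2)| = 7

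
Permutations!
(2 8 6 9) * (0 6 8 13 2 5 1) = [6, 0, 13, 3, 4, 1, 9, 7, 8, 5, 10, 11, 12, 2] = (0 6 9 5 1)(2 13)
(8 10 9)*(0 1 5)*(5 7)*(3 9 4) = (0 1 7 5)(3 9 8 10 4) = [1, 7, 2, 9, 3, 0, 6, 5, 10, 8, 4]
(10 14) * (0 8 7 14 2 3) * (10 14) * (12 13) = [8, 1, 3, 0, 4, 5, 6, 10, 7, 9, 2, 11, 13, 12, 14] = (14)(0 8 7 10 2 3)(12 13)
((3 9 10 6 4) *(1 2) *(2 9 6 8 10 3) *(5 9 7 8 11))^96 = (1 6 5 8 2 3 11 7 4 9 10)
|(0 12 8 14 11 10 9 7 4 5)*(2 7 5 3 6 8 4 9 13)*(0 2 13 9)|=13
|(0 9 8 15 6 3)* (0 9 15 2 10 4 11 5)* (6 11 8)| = 12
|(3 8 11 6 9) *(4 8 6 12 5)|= |(3 6 9)(4 8 11 12 5)|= 15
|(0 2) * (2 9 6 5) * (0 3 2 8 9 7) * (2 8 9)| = |(0 7)(2 3 8)(5 9 6)| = 6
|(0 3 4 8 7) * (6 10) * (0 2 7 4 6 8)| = |(0 3 6 10 8 4)(2 7)| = 6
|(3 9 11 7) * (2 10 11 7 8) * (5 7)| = |(2 10 11 8)(3 9 5 7)| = 4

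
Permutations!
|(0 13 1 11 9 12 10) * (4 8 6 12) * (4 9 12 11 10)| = |(0 13 1 10)(4 8 6 11 12)| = 20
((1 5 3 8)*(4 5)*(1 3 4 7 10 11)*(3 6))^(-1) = ((1 7 10 11)(3 8 6)(4 5))^(-1) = (1 11 10 7)(3 6 8)(4 5)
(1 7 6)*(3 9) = (1 7 6)(3 9) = [0, 7, 2, 9, 4, 5, 1, 6, 8, 3]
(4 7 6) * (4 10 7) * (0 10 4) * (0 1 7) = [10, 7, 2, 3, 1, 5, 4, 6, 8, 9, 0] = (0 10)(1 7 6 4)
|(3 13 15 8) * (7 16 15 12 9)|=8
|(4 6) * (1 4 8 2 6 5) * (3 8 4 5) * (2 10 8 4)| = 2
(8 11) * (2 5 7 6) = (2 5 7 6)(8 11) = [0, 1, 5, 3, 4, 7, 2, 6, 11, 9, 10, 8]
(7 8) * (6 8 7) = (6 8) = [0, 1, 2, 3, 4, 5, 8, 7, 6]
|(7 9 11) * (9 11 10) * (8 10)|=6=|(7 11)(8 10 9)|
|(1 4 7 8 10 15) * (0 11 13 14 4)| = |(0 11 13 14 4 7 8 10 15 1)| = 10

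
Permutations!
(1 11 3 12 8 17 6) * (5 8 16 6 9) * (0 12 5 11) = (0 12 16 6 1)(3 5 8 17 9 11) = [12, 0, 2, 5, 4, 8, 1, 7, 17, 11, 10, 3, 16, 13, 14, 15, 6, 9]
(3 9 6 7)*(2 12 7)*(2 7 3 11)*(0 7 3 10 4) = (0 7 11 2 12 10 4)(3 9 6) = [7, 1, 12, 9, 0, 5, 3, 11, 8, 6, 4, 2, 10]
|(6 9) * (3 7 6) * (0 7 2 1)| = |(0 7 6 9 3 2 1)| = 7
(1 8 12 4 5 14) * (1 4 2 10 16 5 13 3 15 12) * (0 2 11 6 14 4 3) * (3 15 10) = [2, 8, 3, 10, 13, 4, 14, 7, 1, 9, 16, 6, 11, 0, 15, 12, 5] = (0 2 3 10 16 5 4 13)(1 8)(6 14 15 12 11)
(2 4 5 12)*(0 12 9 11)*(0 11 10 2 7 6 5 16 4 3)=[12, 1, 3, 0, 16, 9, 5, 6, 8, 10, 2, 11, 7, 13, 14, 15, 4]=(0 12 7 6 5 9 10 2 3)(4 16)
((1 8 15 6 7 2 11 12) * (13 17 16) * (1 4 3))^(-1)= ((1 8 15 6 7 2 11 12 4 3)(13 17 16))^(-1)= (1 3 4 12 11 2 7 6 15 8)(13 16 17)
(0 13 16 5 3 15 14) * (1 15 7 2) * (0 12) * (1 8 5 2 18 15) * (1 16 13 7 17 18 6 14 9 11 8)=(0 7 6 14 12)(1 16 2)(3 17 18 15 9 11 8 5)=[7, 16, 1, 17, 4, 3, 14, 6, 5, 11, 10, 8, 0, 13, 12, 9, 2, 18, 15]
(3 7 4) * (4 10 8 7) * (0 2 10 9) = [2, 1, 10, 4, 3, 5, 6, 9, 7, 0, 8] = (0 2 10 8 7 9)(3 4)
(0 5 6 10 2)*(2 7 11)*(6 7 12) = (0 5 7 11 2)(6 10 12) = [5, 1, 0, 3, 4, 7, 10, 11, 8, 9, 12, 2, 6]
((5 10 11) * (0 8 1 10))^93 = (0 10)(1 5)(8 11)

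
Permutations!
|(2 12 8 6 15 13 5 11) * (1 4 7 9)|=8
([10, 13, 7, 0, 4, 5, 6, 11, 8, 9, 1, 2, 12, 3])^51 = [10, 13, 2, 0, 4, 5, 6, 7, 8, 9, 1, 11, 12, 3]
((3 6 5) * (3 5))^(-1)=(3 6)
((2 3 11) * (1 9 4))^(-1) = ((1 9 4)(2 3 11))^(-1) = (1 4 9)(2 11 3)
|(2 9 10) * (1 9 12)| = |(1 9 10 2 12)| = 5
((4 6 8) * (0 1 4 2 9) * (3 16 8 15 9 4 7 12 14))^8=(0 2 12 15 16 1 4 14 9 8 7 6 3)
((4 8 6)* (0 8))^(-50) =((0 8 6 4))^(-50) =(0 6)(4 8)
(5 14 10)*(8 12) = [0, 1, 2, 3, 4, 14, 6, 7, 12, 9, 5, 11, 8, 13, 10] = (5 14 10)(8 12)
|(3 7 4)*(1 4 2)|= |(1 4 3 7 2)|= 5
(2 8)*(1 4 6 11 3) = (1 4 6 11 3)(2 8) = [0, 4, 8, 1, 6, 5, 11, 7, 2, 9, 10, 3]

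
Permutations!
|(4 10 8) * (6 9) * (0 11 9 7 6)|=6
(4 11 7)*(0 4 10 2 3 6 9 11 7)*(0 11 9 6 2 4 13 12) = (0 13 12)(2 3)(4 7 10) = [13, 1, 3, 2, 7, 5, 6, 10, 8, 9, 4, 11, 0, 12]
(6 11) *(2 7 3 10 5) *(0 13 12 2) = [13, 1, 7, 10, 4, 0, 11, 3, 8, 9, 5, 6, 2, 12] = (0 13 12 2 7 3 10 5)(6 11)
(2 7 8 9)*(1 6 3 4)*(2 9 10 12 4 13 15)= [0, 6, 7, 13, 1, 5, 3, 8, 10, 9, 12, 11, 4, 15, 14, 2]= (1 6 3 13 15 2 7 8 10 12 4)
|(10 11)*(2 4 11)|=4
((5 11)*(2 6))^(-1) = (2 6)(5 11)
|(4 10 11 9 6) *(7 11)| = |(4 10 7 11 9 6)| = 6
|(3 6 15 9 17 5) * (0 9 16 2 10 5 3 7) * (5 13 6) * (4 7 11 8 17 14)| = 30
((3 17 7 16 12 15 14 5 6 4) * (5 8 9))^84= ((3 17 7 16 12 15 14 8 9 5 6 4))^84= (17)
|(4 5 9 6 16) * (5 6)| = |(4 6 16)(5 9)| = 6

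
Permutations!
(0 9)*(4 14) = (0 9)(4 14) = [9, 1, 2, 3, 14, 5, 6, 7, 8, 0, 10, 11, 12, 13, 4]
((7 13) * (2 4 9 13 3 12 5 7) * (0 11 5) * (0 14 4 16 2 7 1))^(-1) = ((0 11 5 1)(2 16)(3 12 14 4 9 13 7))^(-1) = (0 1 5 11)(2 16)(3 7 13 9 4 14 12)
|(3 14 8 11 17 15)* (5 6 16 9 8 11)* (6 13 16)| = |(3 14 11 17 15)(5 13 16 9 8)| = 5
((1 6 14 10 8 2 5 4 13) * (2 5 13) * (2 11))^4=((1 6 14 10 8 5 4 11 2 13))^4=(1 8 2 14 4)(5 13 10 11 6)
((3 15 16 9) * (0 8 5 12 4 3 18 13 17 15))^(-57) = (0 12)(3 5)(4 8)(9 17)(13 16)(15 18)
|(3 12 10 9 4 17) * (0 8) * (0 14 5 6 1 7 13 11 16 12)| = 16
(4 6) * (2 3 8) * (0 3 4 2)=(0 3 8)(2 4 6)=[3, 1, 4, 8, 6, 5, 2, 7, 0]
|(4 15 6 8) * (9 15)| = |(4 9 15 6 8)| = 5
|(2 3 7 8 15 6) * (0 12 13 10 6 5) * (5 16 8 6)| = |(0 12 13 10 5)(2 3 7 6)(8 15 16)| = 60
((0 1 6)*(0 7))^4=(7)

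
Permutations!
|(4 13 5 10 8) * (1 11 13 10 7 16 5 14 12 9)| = |(1 11 13 14 12 9)(4 10 8)(5 7 16)| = 6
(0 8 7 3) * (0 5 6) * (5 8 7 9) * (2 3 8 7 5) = (0 5 6)(2 3 7 8 9) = [5, 1, 3, 7, 4, 6, 0, 8, 9, 2]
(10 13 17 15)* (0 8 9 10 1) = (0 8 9 10 13 17 15 1) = [8, 0, 2, 3, 4, 5, 6, 7, 9, 10, 13, 11, 12, 17, 14, 1, 16, 15]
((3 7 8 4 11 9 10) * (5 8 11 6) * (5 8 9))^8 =(3 11 9)(4 8 6)(5 10 7)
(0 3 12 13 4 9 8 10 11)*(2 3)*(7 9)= (0 2 3 12 13 4 7 9 8 10 11)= [2, 1, 3, 12, 7, 5, 6, 9, 10, 8, 11, 0, 13, 4]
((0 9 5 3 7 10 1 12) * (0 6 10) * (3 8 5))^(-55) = ((0 9 3 7)(1 12 6 10)(5 8))^(-55) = (0 9 3 7)(1 12 6 10)(5 8)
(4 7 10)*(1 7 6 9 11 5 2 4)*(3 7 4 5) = [0, 4, 5, 7, 6, 2, 9, 10, 8, 11, 1, 3] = (1 4 6 9 11 3 7 10)(2 5)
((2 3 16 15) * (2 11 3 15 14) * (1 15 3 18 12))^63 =(1 18 15 12 11)(2 14 16 3)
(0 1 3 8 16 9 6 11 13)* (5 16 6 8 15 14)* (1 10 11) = (0 10 11 13)(1 3 15 14 5 16 9 8 6) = [10, 3, 2, 15, 4, 16, 1, 7, 6, 8, 11, 13, 12, 0, 5, 14, 9]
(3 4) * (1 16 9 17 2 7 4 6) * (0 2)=(0 2 7 4 3 6 1 16 9 17)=[2, 16, 7, 6, 3, 5, 1, 4, 8, 17, 10, 11, 12, 13, 14, 15, 9, 0]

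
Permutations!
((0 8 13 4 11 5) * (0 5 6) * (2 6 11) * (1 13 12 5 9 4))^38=((0 8 12 5 9 4 2 6)(1 13))^38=(13)(0 2 9 12)(4 5 8 6)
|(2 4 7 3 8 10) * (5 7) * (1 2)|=8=|(1 2 4 5 7 3 8 10)|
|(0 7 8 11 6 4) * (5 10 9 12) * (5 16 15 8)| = 12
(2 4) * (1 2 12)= (1 2 4 12)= [0, 2, 4, 3, 12, 5, 6, 7, 8, 9, 10, 11, 1]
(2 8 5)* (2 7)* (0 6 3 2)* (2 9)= (0 6 3 9 2 8 5 7)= [6, 1, 8, 9, 4, 7, 3, 0, 5, 2]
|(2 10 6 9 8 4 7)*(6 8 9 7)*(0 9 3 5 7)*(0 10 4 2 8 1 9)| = 10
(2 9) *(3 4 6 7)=(2 9)(3 4 6 7)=[0, 1, 9, 4, 6, 5, 7, 3, 8, 2]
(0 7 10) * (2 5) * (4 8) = (0 7 10)(2 5)(4 8) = [7, 1, 5, 3, 8, 2, 6, 10, 4, 9, 0]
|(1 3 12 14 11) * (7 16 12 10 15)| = 9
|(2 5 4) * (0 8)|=6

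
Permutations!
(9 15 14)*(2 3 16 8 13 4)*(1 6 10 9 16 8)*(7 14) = [0, 6, 3, 8, 2, 5, 10, 14, 13, 15, 9, 11, 12, 4, 16, 7, 1] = (1 6 10 9 15 7 14 16)(2 3 8 13 4)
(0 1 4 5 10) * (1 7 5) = (0 7 5 10)(1 4) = [7, 4, 2, 3, 1, 10, 6, 5, 8, 9, 0]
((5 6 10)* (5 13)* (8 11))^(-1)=(5 13 10 6)(8 11)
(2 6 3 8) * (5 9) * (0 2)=(0 2 6 3 8)(5 9)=[2, 1, 6, 8, 4, 9, 3, 7, 0, 5]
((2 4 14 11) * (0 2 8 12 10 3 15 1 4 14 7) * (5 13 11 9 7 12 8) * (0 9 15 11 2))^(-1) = ((1 4 12 10 3 11 5 13 2 14 15)(7 9))^(-1) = (1 15 14 2 13 5 11 3 10 12 4)(7 9)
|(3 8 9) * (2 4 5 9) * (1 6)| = 6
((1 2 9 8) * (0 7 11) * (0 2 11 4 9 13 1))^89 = (0 8 9 4 7)(1 11 2 13) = ((0 7 4 9 8)(1 11 2 13))^89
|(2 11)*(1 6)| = 2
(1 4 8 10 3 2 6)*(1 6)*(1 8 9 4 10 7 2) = [0, 10, 8, 1, 9, 5, 6, 2, 7, 4, 3] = (1 10 3)(2 8 7)(4 9)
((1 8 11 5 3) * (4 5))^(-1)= (1 3 5 4 11 8)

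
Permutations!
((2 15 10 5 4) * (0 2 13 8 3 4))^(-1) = (0 5 10 15 2)(3 8 13 4)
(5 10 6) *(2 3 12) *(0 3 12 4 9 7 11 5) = (0 3 4 9 7 11 5 10 6)(2 12) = [3, 1, 12, 4, 9, 10, 0, 11, 8, 7, 6, 5, 2]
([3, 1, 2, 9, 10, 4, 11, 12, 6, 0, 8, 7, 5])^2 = [9, 1, 2, 0, 8, 10, 7, 5, 11, 3, 6, 12, 4]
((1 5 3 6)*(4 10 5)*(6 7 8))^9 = (1 4 10 5 3 7 8 6)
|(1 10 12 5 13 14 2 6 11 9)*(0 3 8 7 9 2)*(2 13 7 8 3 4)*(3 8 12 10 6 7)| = |(0 4 2 7 9 1 6 11 13 14)(3 8 12 5)| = 20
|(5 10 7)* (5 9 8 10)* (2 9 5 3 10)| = 12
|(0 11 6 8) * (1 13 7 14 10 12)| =|(0 11 6 8)(1 13 7 14 10 12)| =12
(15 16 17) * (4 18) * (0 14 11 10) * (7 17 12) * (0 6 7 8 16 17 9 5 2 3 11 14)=(2 3 11 10 6 7 9 5)(4 18)(8 16 12)(15 17)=[0, 1, 3, 11, 18, 2, 7, 9, 16, 5, 6, 10, 8, 13, 14, 17, 12, 15, 4]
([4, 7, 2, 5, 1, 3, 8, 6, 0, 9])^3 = (9)(0 7)(1 8)(3 5)(4 6)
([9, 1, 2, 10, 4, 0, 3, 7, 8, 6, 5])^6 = [0, 1, 2, 3, 4, 5, 6, 7, 8, 9, 10]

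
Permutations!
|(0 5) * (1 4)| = 2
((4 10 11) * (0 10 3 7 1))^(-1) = (0 1 7 3 4 11 10)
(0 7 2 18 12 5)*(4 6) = (0 7 2 18 12 5)(4 6) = [7, 1, 18, 3, 6, 0, 4, 2, 8, 9, 10, 11, 5, 13, 14, 15, 16, 17, 12]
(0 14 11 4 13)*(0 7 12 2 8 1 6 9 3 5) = [14, 6, 8, 5, 13, 0, 9, 12, 1, 3, 10, 4, 2, 7, 11] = (0 14 11 4 13 7 12 2 8 1 6 9 3 5)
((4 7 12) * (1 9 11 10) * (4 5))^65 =((1 9 11 10)(4 7 12 5))^65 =(1 9 11 10)(4 7 12 5)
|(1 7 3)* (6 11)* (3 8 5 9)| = 6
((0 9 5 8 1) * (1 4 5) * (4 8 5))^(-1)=(0 1 9)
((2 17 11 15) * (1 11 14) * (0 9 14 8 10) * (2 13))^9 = ((0 9 14 1 11 15 13 2 17 8 10))^9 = (0 8 2 15 1 9 10 17 13 11 14)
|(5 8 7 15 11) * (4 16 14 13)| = |(4 16 14 13)(5 8 7 15 11)| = 20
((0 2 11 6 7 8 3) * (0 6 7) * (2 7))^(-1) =(0 6 3 8 7)(2 11)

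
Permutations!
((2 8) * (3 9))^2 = (9) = ((2 8)(3 9))^2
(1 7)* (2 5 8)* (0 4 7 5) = (0 4 7 1 5 8 2) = [4, 5, 0, 3, 7, 8, 6, 1, 2]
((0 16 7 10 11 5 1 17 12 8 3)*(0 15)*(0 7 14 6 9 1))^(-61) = ((0 16 14 6 9 1 17 12 8 3 15 7 10 11 5))^(-61) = (0 5 11 10 7 15 3 8 12 17 1 9 6 14 16)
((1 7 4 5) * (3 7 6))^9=(1 7)(3 5)(4 6)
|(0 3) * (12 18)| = 2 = |(0 3)(12 18)|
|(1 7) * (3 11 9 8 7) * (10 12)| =|(1 3 11 9 8 7)(10 12)| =6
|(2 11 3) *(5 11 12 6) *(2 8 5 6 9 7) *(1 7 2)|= |(1 7)(2 12 9)(3 8 5 11)|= 12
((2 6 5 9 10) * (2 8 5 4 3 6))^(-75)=(5 9 10 8)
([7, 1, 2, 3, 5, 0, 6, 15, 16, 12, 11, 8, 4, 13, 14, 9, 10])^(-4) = [9, 1, 2, 3, 7, 15, 6, 12, 8, 5, 10, 11, 0, 13, 14, 4, 16]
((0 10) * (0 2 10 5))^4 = ((0 5)(2 10))^4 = (10)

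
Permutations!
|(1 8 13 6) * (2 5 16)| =|(1 8 13 6)(2 5 16)| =12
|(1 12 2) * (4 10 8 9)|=12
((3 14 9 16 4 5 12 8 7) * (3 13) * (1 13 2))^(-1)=(1 2 7 8 12 5 4 16 9 14 3 13)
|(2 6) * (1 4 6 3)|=5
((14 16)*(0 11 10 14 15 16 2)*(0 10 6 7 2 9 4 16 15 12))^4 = ((0 11 6 7 2 10 14 9 4 16 12))^4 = (0 2 4 11 10 16 6 14 12 7 9)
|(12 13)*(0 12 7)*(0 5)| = |(0 12 13 7 5)| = 5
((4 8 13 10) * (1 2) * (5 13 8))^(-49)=(1 2)(4 10 13 5)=((1 2)(4 5 13 10))^(-49)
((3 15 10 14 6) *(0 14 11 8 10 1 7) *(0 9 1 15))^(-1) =(15)(0 3 6 14)(1 9 7)(8 11 10)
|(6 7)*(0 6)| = 3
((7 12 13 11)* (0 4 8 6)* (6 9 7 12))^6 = (13)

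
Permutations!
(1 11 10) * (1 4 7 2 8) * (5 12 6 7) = (1 11 10 4 5 12 6 7 2 8) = [0, 11, 8, 3, 5, 12, 7, 2, 1, 9, 4, 10, 6]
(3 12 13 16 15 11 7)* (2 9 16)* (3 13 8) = (2 9 16 15 11 7 13)(3 12 8) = [0, 1, 9, 12, 4, 5, 6, 13, 3, 16, 10, 7, 8, 2, 14, 11, 15]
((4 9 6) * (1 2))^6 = ((1 2)(4 9 6))^6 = (9)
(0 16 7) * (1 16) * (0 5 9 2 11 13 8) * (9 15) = (0 1 16 7 5 15 9 2 11 13 8) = [1, 16, 11, 3, 4, 15, 6, 5, 0, 2, 10, 13, 12, 8, 14, 9, 7]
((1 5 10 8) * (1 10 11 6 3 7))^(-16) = ((1 5 11 6 3 7)(8 10))^(-16) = (1 11 3)(5 6 7)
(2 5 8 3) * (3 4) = (2 5 8 4 3) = [0, 1, 5, 2, 3, 8, 6, 7, 4]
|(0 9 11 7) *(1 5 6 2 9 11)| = |(0 11 7)(1 5 6 2 9)| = 15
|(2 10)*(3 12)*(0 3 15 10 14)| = 7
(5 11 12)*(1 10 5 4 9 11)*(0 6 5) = (0 6 5 1 10)(4 9 11 12) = [6, 10, 2, 3, 9, 1, 5, 7, 8, 11, 0, 12, 4]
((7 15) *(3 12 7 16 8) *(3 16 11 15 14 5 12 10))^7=((3 10)(5 12 7 14)(8 16)(11 15))^7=(3 10)(5 14 7 12)(8 16)(11 15)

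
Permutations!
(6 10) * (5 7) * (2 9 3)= [0, 1, 9, 2, 4, 7, 10, 5, 8, 3, 6]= (2 9 3)(5 7)(6 10)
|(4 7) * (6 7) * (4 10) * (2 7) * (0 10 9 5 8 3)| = |(0 10 4 6 2 7 9 5 8 3)| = 10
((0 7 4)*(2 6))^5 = ((0 7 4)(2 6))^5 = (0 4 7)(2 6)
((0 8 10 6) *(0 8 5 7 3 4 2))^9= ((0 5 7 3 4 2)(6 8 10))^9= (10)(0 3)(2 7)(4 5)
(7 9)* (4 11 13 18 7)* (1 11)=(1 11 13 18 7 9 4)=[0, 11, 2, 3, 1, 5, 6, 9, 8, 4, 10, 13, 12, 18, 14, 15, 16, 17, 7]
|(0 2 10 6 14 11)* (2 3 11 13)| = 15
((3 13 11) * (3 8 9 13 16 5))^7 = ((3 16 5)(8 9 13 11))^7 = (3 16 5)(8 11 13 9)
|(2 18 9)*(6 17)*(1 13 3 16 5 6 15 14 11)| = |(1 13 3 16 5 6 17 15 14 11)(2 18 9)| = 30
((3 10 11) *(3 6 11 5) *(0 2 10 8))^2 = (11)(0 10 3)(2 5 8)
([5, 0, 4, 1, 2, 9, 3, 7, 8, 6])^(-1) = [1, 3, 4, 6, 2, 0, 9, 7, 8, 5]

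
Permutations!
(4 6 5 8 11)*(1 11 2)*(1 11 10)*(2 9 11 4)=(1 10)(2 4 6 5 8 9 11)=[0, 10, 4, 3, 6, 8, 5, 7, 9, 11, 1, 2]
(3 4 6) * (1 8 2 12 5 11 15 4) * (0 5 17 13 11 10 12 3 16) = (0 5 10 12 17 13 11 15 4 6 16)(1 8 2 3) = [5, 8, 3, 1, 6, 10, 16, 7, 2, 9, 12, 15, 17, 11, 14, 4, 0, 13]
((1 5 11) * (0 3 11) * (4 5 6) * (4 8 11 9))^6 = ((0 3 9 4 5)(1 6 8 11))^6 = (0 3 9 4 5)(1 8)(6 11)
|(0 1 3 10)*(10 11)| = 5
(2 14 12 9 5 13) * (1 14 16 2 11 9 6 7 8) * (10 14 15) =(1 15 10 14 12 6 7 8)(2 16)(5 13 11 9) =[0, 15, 16, 3, 4, 13, 7, 8, 1, 5, 14, 9, 6, 11, 12, 10, 2]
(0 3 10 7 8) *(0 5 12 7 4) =(0 3 10 4)(5 12 7 8) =[3, 1, 2, 10, 0, 12, 6, 8, 5, 9, 4, 11, 7]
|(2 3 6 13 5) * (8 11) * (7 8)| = 15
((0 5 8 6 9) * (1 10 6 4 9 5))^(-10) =(0 4 5 10)(1 9 8 6)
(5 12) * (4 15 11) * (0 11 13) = [11, 1, 2, 3, 15, 12, 6, 7, 8, 9, 10, 4, 5, 0, 14, 13] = (0 11 4 15 13)(5 12)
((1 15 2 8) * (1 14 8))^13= ((1 15 2)(8 14))^13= (1 15 2)(8 14)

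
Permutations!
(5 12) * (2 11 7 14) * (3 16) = (2 11 7 14)(3 16)(5 12) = [0, 1, 11, 16, 4, 12, 6, 14, 8, 9, 10, 7, 5, 13, 2, 15, 3]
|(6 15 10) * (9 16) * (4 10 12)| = |(4 10 6 15 12)(9 16)| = 10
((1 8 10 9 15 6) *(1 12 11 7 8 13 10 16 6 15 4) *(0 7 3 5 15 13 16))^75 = ((0 7 8)(1 16 6 12 11 3 5 15 13 10 9 4))^75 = (1 12 5 10)(3 13 4 6)(9 16 11 15)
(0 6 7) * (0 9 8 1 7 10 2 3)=(0 6 10 2 3)(1 7 9 8)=[6, 7, 3, 0, 4, 5, 10, 9, 1, 8, 2]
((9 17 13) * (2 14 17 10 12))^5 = ((2 14 17 13 9 10 12))^5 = (2 10 13 14 12 9 17)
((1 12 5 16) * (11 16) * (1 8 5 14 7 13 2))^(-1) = (1 2 13 7 14 12)(5 8 16 11)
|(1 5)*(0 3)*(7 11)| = |(0 3)(1 5)(7 11)| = 2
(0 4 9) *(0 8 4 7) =(0 7)(4 9 8) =[7, 1, 2, 3, 9, 5, 6, 0, 4, 8]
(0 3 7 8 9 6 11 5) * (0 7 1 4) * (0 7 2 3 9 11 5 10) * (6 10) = (0 9 10)(1 4 7 8 11 6 5 2 3) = [9, 4, 3, 1, 7, 2, 5, 8, 11, 10, 0, 6]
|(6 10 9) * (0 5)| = |(0 5)(6 10 9)| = 6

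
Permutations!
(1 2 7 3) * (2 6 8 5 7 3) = (1 6 8 5 7 2 3) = [0, 6, 3, 1, 4, 7, 8, 2, 5]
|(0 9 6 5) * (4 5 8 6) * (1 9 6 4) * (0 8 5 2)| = 6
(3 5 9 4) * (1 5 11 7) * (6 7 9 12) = (1 5 12 6 7)(3 11 9 4) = [0, 5, 2, 11, 3, 12, 7, 1, 8, 4, 10, 9, 6]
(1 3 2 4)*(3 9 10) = (1 9 10 3 2 4) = [0, 9, 4, 2, 1, 5, 6, 7, 8, 10, 3]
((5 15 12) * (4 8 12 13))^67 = (4 8 12 5 15 13)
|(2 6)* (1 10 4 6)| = 5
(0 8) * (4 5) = (0 8)(4 5) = [8, 1, 2, 3, 5, 4, 6, 7, 0]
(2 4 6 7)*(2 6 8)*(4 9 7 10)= [0, 1, 9, 3, 8, 5, 10, 6, 2, 7, 4]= (2 9 7 6 10 4 8)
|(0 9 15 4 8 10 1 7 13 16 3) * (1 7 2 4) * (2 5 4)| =|(0 9 15 1 5 4 8 10 7 13 16 3)| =12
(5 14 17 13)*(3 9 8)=[0, 1, 2, 9, 4, 14, 6, 7, 3, 8, 10, 11, 12, 5, 17, 15, 16, 13]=(3 9 8)(5 14 17 13)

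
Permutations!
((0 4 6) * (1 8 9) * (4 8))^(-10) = (0 9 4)(1 6 8)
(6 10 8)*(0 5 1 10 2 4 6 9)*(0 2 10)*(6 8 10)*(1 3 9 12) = (0 5 3 9 2 4 8 12 1) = [5, 0, 4, 9, 8, 3, 6, 7, 12, 2, 10, 11, 1]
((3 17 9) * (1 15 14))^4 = (1 15 14)(3 17 9)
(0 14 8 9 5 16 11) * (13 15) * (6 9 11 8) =(0 14 6 9 5 16 8 11)(13 15) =[14, 1, 2, 3, 4, 16, 9, 7, 11, 5, 10, 0, 12, 15, 6, 13, 8]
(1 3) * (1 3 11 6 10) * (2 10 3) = (1 11 6 3 2 10) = [0, 11, 10, 2, 4, 5, 3, 7, 8, 9, 1, 6]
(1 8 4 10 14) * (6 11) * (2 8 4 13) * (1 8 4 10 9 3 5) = [0, 10, 4, 5, 9, 1, 11, 7, 13, 3, 14, 6, 12, 2, 8] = (1 10 14 8 13 2 4 9 3 5)(6 11)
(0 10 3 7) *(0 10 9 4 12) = (0 9 4 12)(3 7 10) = [9, 1, 2, 7, 12, 5, 6, 10, 8, 4, 3, 11, 0]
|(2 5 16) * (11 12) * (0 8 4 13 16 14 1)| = 18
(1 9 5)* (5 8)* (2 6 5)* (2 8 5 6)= (1 9 5)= [0, 9, 2, 3, 4, 1, 6, 7, 8, 5]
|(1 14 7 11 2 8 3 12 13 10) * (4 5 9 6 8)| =|(1 14 7 11 2 4 5 9 6 8 3 12 13 10)| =14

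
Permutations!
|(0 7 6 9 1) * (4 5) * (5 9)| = 7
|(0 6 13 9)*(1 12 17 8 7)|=20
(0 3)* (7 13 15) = (0 3)(7 13 15) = [3, 1, 2, 0, 4, 5, 6, 13, 8, 9, 10, 11, 12, 15, 14, 7]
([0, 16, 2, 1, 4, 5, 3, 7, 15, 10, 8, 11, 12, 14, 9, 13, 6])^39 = (1 3 6 16)(8 14)(9 15)(10 13)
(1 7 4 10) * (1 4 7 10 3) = (1 10 4 3) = [0, 10, 2, 1, 3, 5, 6, 7, 8, 9, 4]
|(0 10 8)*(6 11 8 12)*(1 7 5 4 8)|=10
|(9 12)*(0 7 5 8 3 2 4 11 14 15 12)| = |(0 7 5 8 3 2 4 11 14 15 12 9)| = 12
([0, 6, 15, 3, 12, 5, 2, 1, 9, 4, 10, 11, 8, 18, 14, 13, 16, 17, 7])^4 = [0, 13, 7, 3, 4, 5, 18, 15, 8, 9, 10, 11, 12, 6, 14, 1, 16, 17, 2]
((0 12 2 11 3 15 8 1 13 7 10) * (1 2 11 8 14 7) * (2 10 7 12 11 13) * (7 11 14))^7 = ((0 14 12 13 1 2 8 10)(3 15 7 11))^7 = (0 10 8 2 1 13 12 14)(3 11 7 15)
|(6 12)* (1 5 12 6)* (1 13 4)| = 5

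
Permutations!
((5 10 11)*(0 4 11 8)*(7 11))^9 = (0 7 5 8 4 11 10)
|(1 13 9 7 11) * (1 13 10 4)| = |(1 10 4)(7 11 13 9)| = 12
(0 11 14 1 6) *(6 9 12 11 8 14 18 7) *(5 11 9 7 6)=(0 8 14 1 7 5 11 18 6)(9 12)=[8, 7, 2, 3, 4, 11, 0, 5, 14, 12, 10, 18, 9, 13, 1, 15, 16, 17, 6]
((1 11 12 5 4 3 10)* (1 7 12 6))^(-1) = ((1 11 6)(3 10 7 12 5 4))^(-1) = (1 6 11)(3 4 5 12 7 10)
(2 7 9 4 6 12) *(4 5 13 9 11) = (2 7 11 4 6 12)(5 13 9) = [0, 1, 7, 3, 6, 13, 12, 11, 8, 5, 10, 4, 2, 9]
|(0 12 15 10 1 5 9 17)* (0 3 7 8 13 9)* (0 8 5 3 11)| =13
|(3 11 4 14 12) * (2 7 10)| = |(2 7 10)(3 11 4 14 12)| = 15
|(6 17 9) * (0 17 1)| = 5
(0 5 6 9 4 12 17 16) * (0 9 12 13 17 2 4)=(0 5 6 12 2 4 13 17 16 9)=[5, 1, 4, 3, 13, 6, 12, 7, 8, 0, 10, 11, 2, 17, 14, 15, 9, 16]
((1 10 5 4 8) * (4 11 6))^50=(1 10 5 11 6 4 8)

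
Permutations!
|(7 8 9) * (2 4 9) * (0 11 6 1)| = 20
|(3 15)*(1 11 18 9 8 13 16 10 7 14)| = 10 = |(1 11 18 9 8 13 16 10 7 14)(3 15)|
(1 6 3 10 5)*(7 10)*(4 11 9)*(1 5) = (1 6 3 7 10)(4 11 9) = [0, 6, 2, 7, 11, 5, 3, 10, 8, 4, 1, 9]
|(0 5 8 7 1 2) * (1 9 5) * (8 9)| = 6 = |(0 1 2)(5 9)(7 8)|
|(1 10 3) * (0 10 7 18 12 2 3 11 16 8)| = 30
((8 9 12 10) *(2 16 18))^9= (18)(8 9 12 10)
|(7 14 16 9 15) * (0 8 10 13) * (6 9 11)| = 28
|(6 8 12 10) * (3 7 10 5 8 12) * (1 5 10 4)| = 6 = |(1 5 8 3 7 4)(6 12 10)|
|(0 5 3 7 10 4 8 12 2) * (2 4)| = |(0 5 3 7 10 2)(4 8 12)| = 6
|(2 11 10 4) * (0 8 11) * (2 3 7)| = |(0 8 11 10 4 3 7 2)| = 8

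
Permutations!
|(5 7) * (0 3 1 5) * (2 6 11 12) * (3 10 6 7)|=|(0 10 6 11 12 2 7)(1 5 3)|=21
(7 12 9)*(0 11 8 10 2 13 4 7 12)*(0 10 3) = (0 11 8 3)(2 13 4 7 10)(9 12) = [11, 1, 13, 0, 7, 5, 6, 10, 3, 12, 2, 8, 9, 4]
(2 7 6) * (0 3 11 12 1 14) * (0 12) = [3, 14, 7, 11, 4, 5, 2, 6, 8, 9, 10, 0, 1, 13, 12] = (0 3 11)(1 14 12)(2 7 6)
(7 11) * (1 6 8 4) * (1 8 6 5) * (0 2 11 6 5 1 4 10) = [2, 1, 11, 3, 8, 4, 5, 6, 10, 9, 0, 7] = (0 2 11 7 6 5 4 8 10)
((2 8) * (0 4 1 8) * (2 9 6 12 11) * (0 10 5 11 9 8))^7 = (0 4 1)(2 11 5 10)(6 12 9)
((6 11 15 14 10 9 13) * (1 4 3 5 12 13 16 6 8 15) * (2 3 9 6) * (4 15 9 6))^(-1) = ((1 15 14 10 4 6 11)(2 3 5 12 13 8 9 16))^(-1) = (1 11 6 4 10 14 15)(2 16 9 8 13 12 5 3)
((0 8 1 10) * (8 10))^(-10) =((0 10)(1 8))^(-10) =(10)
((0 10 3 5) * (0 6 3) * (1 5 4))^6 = (10)(1 5 6 3 4)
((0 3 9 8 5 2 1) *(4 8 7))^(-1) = ((0 3 9 7 4 8 5 2 1))^(-1) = (0 1 2 5 8 4 7 9 3)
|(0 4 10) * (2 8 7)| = 3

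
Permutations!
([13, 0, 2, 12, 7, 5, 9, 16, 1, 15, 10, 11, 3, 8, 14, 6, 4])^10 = (0 8)(1 13)(4 7 16)(6 9 15)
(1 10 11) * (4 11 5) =(1 10 5 4 11) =[0, 10, 2, 3, 11, 4, 6, 7, 8, 9, 5, 1]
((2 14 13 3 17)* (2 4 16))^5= (2 4 3 14 16 17 13)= ((2 14 13 3 17 4 16))^5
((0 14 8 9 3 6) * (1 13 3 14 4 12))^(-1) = ((0 4 12 1 13 3 6)(8 9 14))^(-1) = (0 6 3 13 1 12 4)(8 14 9)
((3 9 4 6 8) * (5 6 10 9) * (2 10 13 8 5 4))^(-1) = (2 9 10)(3 8 13 4)(5 6)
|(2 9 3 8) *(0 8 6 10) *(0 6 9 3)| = |(0 8 2 3 9)(6 10)| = 10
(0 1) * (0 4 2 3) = (0 1 4 2 3) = [1, 4, 3, 0, 2]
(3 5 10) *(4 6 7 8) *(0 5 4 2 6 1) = (0 5 10 3 4 1)(2 6 7 8) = [5, 0, 6, 4, 1, 10, 7, 8, 2, 9, 3]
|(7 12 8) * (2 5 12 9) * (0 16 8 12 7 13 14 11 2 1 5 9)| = |(0 16 8 13 14 11 2 9 1 5 7)| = 11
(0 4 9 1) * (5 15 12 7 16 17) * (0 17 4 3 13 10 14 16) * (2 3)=(0 2 3 13 10 14 16 4 9 1 17 5 15 12 7)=[2, 17, 3, 13, 9, 15, 6, 0, 8, 1, 14, 11, 7, 10, 16, 12, 4, 5]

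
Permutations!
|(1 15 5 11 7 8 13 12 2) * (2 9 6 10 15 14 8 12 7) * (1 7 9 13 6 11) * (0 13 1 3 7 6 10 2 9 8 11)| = 26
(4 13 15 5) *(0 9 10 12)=(0 9 10 12)(4 13 15 5)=[9, 1, 2, 3, 13, 4, 6, 7, 8, 10, 12, 11, 0, 15, 14, 5]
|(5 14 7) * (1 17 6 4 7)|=|(1 17 6 4 7 5 14)|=7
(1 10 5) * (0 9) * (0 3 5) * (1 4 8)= (0 9 3 5 4 8 1 10)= [9, 10, 2, 5, 8, 4, 6, 7, 1, 3, 0]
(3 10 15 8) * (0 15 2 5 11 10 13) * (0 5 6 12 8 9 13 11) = (0 15 9 13 5)(2 6 12 8 3 11 10) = [15, 1, 6, 11, 4, 0, 12, 7, 3, 13, 2, 10, 8, 5, 14, 9]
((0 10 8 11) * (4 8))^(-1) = ((0 10 4 8 11))^(-1) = (0 11 8 4 10)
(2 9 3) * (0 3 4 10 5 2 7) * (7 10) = (0 3 10 5 2 9 4 7) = [3, 1, 9, 10, 7, 2, 6, 0, 8, 4, 5]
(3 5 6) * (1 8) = (1 8)(3 5 6) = [0, 8, 2, 5, 4, 6, 3, 7, 1]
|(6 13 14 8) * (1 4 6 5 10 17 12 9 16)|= 12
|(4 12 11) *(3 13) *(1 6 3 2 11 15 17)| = 10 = |(1 6 3 13 2 11 4 12 15 17)|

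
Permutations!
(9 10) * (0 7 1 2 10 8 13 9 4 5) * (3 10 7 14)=(0 14 3 10 4 5)(1 2 7)(8 13 9)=[14, 2, 7, 10, 5, 0, 6, 1, 13, 8, 4, 11, 12, 9, 3]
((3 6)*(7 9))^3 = (3 6)(7 9)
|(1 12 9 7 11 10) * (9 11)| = 4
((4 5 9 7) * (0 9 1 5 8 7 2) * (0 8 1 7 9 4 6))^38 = ((0 4 1 5 7 6)(2 8 9))^38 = (0 1 7)(2 9 8)(4 5 6)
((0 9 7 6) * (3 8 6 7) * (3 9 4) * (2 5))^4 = (9)(0 6 8 3 4)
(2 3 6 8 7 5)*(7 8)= [0, 1, 3, 6, 4, 2, 7, 5, 8]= (8)(2 3 6 7 5)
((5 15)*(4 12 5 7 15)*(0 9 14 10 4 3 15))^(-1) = (0 7 15 3 5 12 4 10 14 9)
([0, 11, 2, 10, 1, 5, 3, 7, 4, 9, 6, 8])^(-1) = (1 4 8 11)(3 6 10)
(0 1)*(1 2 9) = (0 2 9 1) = [2, 0, 9, 3, 4, 5, 6, 7, 8, 1]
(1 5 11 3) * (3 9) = (1 5 11 9 3) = [0, 5, 2, 1, 4, 11, 6, 7, 8, 3, 10, 9]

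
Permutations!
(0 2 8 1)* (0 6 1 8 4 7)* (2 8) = (0 8 2 4 7)(1 6) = [8, 6, 4, 3, 7, 5, 1, 0, 2]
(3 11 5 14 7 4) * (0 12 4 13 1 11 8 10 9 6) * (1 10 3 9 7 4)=(0 12 1 11 5 14 4 9 6)(3 8)(7 13 10)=[12, 11, 2, 8, 9, 14, 0, 13, 3, 6, 7, 5, 1, 10, 4]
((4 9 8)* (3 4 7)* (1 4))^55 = (1 4 9 8 7 3)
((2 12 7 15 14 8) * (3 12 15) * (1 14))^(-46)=(1 15 2 8 14)(3 7 12)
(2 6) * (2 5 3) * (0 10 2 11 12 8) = [10, 1, 6, 11, 4, 3, 5, 7, 0, 9, 2, 12, 8] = (0 10 2 6 5 3 11 12 8)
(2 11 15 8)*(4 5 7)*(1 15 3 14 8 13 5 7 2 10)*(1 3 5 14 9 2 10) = (1 15 13 14 8)(2 11 5 10 3 9)(4 7) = [0, 15, 11, 9, 7, 10, 6, 4, 1, 2, 3, 5, 12, 14, 8, 13]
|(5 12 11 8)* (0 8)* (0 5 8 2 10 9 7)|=15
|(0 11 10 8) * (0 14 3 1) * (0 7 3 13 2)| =|(0 11 10 8 14 13 2)(1 7 3)| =21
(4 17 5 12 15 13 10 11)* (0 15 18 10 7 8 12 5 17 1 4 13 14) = (0 15 14)(1 4)(7 8 12 18 10 11 13) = [15, 4, 2, 3, 1, 5, 6, 8, 12, 9, 11, 13, 18, 7, 0, 14, 16, 17, 10]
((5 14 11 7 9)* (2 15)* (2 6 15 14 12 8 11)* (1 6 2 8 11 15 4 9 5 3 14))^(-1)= (1 2 15 8 14 3 9 4 6)(5 7 11 12)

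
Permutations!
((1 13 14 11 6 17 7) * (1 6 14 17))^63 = ((1 13 17 7 6)(11 14))^63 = (1 7 13 6 17)(11 14)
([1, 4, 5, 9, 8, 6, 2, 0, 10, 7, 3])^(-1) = [7, 0, 6, 10, 1, 2, 5, 9, 4, 3, 8]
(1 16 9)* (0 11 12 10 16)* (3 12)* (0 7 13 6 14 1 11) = (1 7 13 6 14)(3 12 10 16 9 11) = [0, 7, 2, 12, 4, 5, 14, 13, 8, 11, 16, 3, 10, 6, 1, 15, 9]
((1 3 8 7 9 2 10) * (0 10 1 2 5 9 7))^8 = ((0 10 2 1 3 8)(5 9))^8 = (0 2 3)(1 8 10)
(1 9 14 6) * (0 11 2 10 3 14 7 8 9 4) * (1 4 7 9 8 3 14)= [11, 7, 10, 1, 0, 5, 4, 3, 8, 9, 14, 2, 12, 13, 6]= (0 11 2 10 14 6 4)(1 7 3)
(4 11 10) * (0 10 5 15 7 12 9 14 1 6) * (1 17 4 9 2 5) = [10, 6, 5, 3, 11, 15, 0, 12, 8, 14, 9, 1, 2, 13, 17, 7, 16, 4] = (0 10 9 14 17 4 11 1 6)(2 5 15 7 12)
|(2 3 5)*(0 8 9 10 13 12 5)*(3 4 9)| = 21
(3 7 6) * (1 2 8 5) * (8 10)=(1 2 10 8 5)(3 7 6)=[0, 2, 10, 7, 4, 1, 3, 6, 5, 9, 8]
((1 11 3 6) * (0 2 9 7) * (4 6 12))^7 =(0 7 9 2)(1 11 3 12 4 6)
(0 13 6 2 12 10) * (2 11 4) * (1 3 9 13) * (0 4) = (0 1 3 9 13 6 11)(2 12 10 4) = [1, 3, 12, 9, 2, 5, 11, 7, 8, 13, 4, 0, 10, 6]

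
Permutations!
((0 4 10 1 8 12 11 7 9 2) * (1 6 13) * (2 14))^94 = (0 6 8 7 2 10 1 11 14 4 13 12 9)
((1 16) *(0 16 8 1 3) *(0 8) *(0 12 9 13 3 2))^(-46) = (0 2 16)(1 9 3)(8 12 13)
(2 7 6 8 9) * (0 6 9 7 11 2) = [6, 1, 11, 3, 4, 5, 8, 9, 7, 0, 10, 2] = (0 6 8 7 9)(2 11)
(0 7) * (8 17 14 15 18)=(0 7)(8 17 14 15 18)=[7, 1, 2, 3, 4, 5, 6, 0, 17, 9, 10, 11, 12, 13, 15, 18, 16, 14, 8]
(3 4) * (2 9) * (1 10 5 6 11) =[0, 10, 9, 4, 3, 6, 11, 7, 8, 2, 5, 1] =(1 10 5 6 11)(2 9)(3 4)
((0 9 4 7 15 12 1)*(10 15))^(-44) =(0 10)(1 7)(4 12)(9 15)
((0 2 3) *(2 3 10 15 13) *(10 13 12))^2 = (10 12 15)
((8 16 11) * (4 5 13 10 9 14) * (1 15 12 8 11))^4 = ((1 15 12 8 16)(4 5 13 10 9 14))^4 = (1 16 8 12 15)(4 9 13)(5 14 10)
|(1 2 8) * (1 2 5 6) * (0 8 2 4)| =|(0 8 4)(1 5 6)| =3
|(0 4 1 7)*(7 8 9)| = |(0 4 1 8 9 7)| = 6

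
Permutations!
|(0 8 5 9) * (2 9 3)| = 6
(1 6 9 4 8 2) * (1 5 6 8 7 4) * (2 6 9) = (1 8 6 2 5 9)(4 7) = [0, 8, 5, 3, 7, 9, 2, 4, 6, 1]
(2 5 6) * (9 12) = [0, 1, 5, 3, 4, 6, 2, 7, 8, 12, 10, 11, 9] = (2 5 6)(9 12)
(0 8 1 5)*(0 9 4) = (0 8 1 5 9 4) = [8, 5, 2, 3, 0, 9, 6, 7, 1, 4]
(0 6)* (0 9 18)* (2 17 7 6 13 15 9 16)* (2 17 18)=(0 13 15 9 2 18)(6 16 17 7)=[13, 1, 18, 3, 4, 5, 16, 6, 8, 2, 10, 11, 12, 15, 14, 9, 17, 7, 0]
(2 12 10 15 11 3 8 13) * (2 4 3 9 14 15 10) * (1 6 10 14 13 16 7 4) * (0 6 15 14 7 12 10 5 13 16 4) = [6, 15, 10, 8, 3, 13, 5, 0, 4, 16, 7, 9, 2, 1, 14, 11, 12] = (0 6 5 13 1 15 11 9 16 12 2 10 7)(3 8 4)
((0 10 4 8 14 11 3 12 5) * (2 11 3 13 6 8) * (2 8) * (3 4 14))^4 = ((0 10 14 4 8 3 12 5)(2 11 13 6))^4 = (0 8)(3 10)(4 5)(12 14)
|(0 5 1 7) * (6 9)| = |(0 5 1 7)(6 9)| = 4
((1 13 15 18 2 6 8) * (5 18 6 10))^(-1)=((1 13 15 6 8)(2 10 5 18))^(-1)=(1 8 6 15 13)(2 18 5 10)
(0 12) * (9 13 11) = (0 12)(9 13 11) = [12, 1, 2, 3, 4, 5, 6, 7, 8, 13, 10, 9, 0, 11]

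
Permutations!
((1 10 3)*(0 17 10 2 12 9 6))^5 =((0 17 10 3 1 2 12 9 6))^5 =(0 2 17 12 10 9 3 6 1)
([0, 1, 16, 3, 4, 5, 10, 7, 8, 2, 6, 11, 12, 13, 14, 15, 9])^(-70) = (2 9 16)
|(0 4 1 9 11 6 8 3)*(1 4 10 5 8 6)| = |(0 10 5 8 3)(1 9 11)| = 15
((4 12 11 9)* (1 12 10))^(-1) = ((1 12 11 9 4 10))^(-1) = (1 10 4 9 11 12)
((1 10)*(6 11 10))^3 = ((1 6 11 10))^3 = (1 10 11 6)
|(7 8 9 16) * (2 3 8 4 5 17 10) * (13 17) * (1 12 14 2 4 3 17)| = 45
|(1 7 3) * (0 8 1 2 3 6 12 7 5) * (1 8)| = |(0 1 5)(2 3)(6 12 7)| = 6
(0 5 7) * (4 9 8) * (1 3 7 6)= (0 5 6 1 3 7)(4 9 8)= [5, 3, 2, 7, 9, 6, 1, 0, 4, 8]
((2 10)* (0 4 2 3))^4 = ((0 4 2 10 3))^4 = (0 3 10 2 4)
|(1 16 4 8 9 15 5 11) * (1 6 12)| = 10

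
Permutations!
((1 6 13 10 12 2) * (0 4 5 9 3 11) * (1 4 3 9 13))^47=((0 3 11)(1 6)(2 4 5 13 10 12))^47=(0 11 3)(1 6)(2 12 10 13 5 4)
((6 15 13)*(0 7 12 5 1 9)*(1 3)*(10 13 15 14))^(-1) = ((15)(0 7 12 5 3 1 9)(6 14 10 13))^(-1) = (15)(0 9 1 3 5 12 7)(6 13 10 14)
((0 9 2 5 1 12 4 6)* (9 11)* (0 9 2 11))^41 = (1 12 4 6 9 11 2 5)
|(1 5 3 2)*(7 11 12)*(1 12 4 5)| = 7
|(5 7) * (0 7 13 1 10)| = 6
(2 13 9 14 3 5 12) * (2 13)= (3 5 12 13 9 14)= [0, 1, 2, 5, 4, 12, 6, 7, 8, 14, 10, 11, 13, 9, 3]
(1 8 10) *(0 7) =[7, 8, 2, 3, 4, 5, 6, 0, 10, 9, 1] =(0 7)(1 8 10)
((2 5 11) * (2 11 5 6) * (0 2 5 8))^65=(11)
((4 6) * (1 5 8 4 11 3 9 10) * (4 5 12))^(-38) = ((1 12 4 6 11 3 9 10)(5 8))^(-38) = (1 4 11 9)(3 10 12 6)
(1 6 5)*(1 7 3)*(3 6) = (1 3)(5 7 6) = [0, 3, 2, 1, 4, 7, 5, 6]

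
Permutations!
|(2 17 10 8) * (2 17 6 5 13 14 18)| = |(2 6 5 13 14 18)(8 17 10)| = 6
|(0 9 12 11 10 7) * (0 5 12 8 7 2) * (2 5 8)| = |(0 9 2)(5 12 11 10)(7 8)| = 12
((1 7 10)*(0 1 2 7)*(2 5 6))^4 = (2 6 5 10 7)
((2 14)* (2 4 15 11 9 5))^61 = ((2 14 4 15 11 9 5))^61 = (2 9 15 14 5 11 4)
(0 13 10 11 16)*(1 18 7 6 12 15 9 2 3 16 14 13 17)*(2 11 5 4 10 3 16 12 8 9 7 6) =(0 17 1 18 6 8 9 11 14 13 3 12 15 7 2 16)(4 10 5) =[17, 18, 16, 12, 10, 4, 8, 2, 9, 11, 5, 14, 15, 3, 13, 7, 0, 1, 6]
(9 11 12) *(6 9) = (6 9 11 12) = [0, 1, 2, 3, 4, 5, 9, 7, 8, 11, 10, 12, 6]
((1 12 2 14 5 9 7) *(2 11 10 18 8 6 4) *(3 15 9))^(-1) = ((1 12 11 10 18 8 6 4 2 14 5 3 15 9 7))^(-1) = (1 7 9 15 3 5 14 2 4 6 8 18 10 11 12)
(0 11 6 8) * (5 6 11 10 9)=(11)(0 10 9 5 6 8)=[10, 1, 2, 3, 4, 6, 8, 7, 0, 5, 9, 11]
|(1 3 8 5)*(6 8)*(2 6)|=6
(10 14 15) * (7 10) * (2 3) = (2 3)(7 10 14 15) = [0, 1, 3, 2, 4, 5, 6, 10, 8, 9, 14, 11, 12, 13, 15, 7]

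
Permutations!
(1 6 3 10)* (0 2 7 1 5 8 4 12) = (0 2 7 1 6 3 10 5 8 4 12) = [2, 6, 7, 10, 12, 8, 3, 1, 4, 9, 5, 11, 0]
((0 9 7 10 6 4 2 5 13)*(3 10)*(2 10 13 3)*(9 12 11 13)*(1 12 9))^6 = ((0 9 7 2 5 3 1 12 11 13)(4 10 6))^6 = (0 1 7 11 5)(2 13 3 9 12)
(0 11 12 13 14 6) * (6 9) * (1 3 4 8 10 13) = (0 11 12 1 3 4 8 10 13 14 9 6) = [11, 3, 2, 4, 8, 5, 0, 7, 10, 6, 13, 12, 1, 14, 9]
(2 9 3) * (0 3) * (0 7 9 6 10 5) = (0 3 2 6 10 5)(7 9) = [3, 1, 6, 2, 4, 0, 10, 9, 8, 7, 5]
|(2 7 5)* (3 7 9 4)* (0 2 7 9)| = |(0 2)(3 9 4)(5 7)| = 6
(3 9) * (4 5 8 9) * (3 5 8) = (3 4 8 9 5) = [0, 1, 2, 4, 8, 3, 6, 7, 9, 5]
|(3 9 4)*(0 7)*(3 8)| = |(0 7)(3 9 4 8)| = 4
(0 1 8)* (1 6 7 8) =[6, 1, 2, 3, 4, 5, 7, 8, 0] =(0 6 7 8)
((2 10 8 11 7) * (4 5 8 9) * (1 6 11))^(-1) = (1 8 5 4 9 10 2 7 11 6)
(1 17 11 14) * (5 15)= (1 17 11 14)(5 15)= [0, 17, 2, 3, 4, 15, 6, 7, 8, 9, 10, 14, 12, 13, 1, 5, 16, 11]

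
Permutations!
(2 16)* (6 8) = (2 16)(6 8) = [0, 1, 16, 3, 4, 5, 8, 7, 6, 9, 10, 11, 12, 13, 14, 15, 2]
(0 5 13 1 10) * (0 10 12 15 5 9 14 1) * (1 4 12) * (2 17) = (0 9 14 4 12 15 5 13)(2 17) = [9, 1, 17, 3, 12, 13, 6, 7, 8, 14, 10, 11, 15, 0, 4, 5, 16, 2]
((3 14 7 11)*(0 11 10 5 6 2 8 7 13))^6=(0 11 3 14 13)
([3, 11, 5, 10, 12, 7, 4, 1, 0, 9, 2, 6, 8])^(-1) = (0 8 12 4 6 11 1 7 5 2 10 3)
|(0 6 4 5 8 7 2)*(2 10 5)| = |(0 6 4 2)(5 8 7 10)| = 4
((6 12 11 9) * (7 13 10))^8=((6 12 11 9)(7 13 10))^8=(7 10 13)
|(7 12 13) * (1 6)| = 6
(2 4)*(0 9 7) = (0 9 7)(2 4) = [9, 1, 4, 3, 2, 5, 6, 0, 8, 7]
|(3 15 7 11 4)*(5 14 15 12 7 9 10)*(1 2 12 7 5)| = |(1 2 12 5 14 15 9 10)(3 7 11 4)| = 8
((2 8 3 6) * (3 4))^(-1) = ((2 8 4 3 6))^(-1) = (2 6 3 4 8)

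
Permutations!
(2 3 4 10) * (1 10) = (1 10 2 3 4) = [0, 10, 3, 4, 1, 5, 6, 7, 8, 9, 2]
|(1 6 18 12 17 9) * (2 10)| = |(1 6 18 12 17 9)(2 10)| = 6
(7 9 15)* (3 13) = [0, 1, 2, 13, 4, 5, 6, 9, 8, 15, 10, 11, 12, 3, 14, 7] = (3 13)(7 9 15)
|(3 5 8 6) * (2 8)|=|(2 8 6 3 5)|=5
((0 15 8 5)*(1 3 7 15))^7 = (15)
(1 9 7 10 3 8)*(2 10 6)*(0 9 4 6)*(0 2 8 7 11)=[9, 4, 10, 7, 6, 5, 8, 2, 1, 11, 3, 0]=(0 9 11)(1 4 6 8)(2 10 3 7)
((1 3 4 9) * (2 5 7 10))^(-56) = (10)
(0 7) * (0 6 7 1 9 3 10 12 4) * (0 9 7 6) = [1, 7, 2, 10, 9, 5, 6, 0, 8, 3, 12, 11, 4] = (0 1 7)(3 10 12 4 9)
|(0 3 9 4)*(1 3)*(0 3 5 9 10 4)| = 12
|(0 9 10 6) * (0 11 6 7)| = 4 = |(0 9 10 7)(6 11)|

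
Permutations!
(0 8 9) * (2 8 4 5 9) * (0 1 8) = [4, 8, 0, 3, 5, 9, 6, 7, 2, 1] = (0 4 5 9 1 8 2)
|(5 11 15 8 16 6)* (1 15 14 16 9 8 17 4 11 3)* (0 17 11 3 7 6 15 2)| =12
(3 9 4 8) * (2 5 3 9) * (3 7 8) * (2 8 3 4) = (2 5 7 3 8 9) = [0, 1, 5, 8, 4, 7, 6, 3, 9, 2]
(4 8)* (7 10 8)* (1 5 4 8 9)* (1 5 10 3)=[0, 10, 2, 1, 7, 4, 6, 3, 8, 5, 9]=(1 10 9 5 4 7 3)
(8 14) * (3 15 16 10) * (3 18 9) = (3 15 16 10 18 9)(8 14) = [0, 1, 2, 15, 4, 5, 6, 7, 14, 3, 18, 11, 12, 13, 8, 16, 10, 17, 9]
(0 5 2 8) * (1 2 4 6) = (0 5 4 6 1 2 8) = [5, 2, 8, 3, 6, 4, 1, 7, 0]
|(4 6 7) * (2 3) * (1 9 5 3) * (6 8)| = 20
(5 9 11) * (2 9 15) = (2 9 11 5 15) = [0, 1, 9, 3, 4, 15, 6, 7, 8, 11, 10, 5, 12, 13, 14, 2]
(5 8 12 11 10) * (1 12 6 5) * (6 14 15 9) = (1 12 11 10)(5 8 14 15 9 6) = [0, 12, 2, 3, 4, 8, 5, 7, 14, 6, 1, 10, 11, 13, 15, 9]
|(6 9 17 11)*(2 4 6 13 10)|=8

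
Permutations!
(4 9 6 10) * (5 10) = (4 9 6 5 10) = [0, 1, 2, 3, 9, 10, 5, 7, 8, 6, 4]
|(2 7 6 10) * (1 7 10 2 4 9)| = 7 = |(1 7 6 2 10 4 9)|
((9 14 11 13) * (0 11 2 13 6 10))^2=((0 11 6 10)(2 13 9 14))^2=(0 6)(2 9)(10 11)(13 14)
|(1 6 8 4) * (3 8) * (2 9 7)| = |(1 6 3 8 4)(2 9 7)| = 15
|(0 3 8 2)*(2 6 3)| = |(0 2)(3 8 6)| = 6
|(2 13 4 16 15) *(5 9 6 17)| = 20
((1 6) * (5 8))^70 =(8)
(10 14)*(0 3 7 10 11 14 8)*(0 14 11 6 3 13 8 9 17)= (0 13 8 14 6 3 7 10 9 17)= [13, 1, 2, 7, 4, 5, 3, 10, 14, 17, 9, 11, 12, 8, 6, 15, 16, 0]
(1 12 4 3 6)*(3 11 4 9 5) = (1 12 9 5 3 6)(4 11) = [0, 12, 2, 6, 11, 3, 1, 7, 8, 5, 10, 4, 9]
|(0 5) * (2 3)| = 2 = |(0 5)(2 3)|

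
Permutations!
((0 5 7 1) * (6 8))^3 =((0 5 7 1)(6 8))^3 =(0 1 7 5)(6 8)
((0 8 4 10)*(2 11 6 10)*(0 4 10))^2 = ((0 8 10 4 2 11 6))^2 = (0 10 2 6 8 4 11)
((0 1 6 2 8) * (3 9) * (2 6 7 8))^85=(0 1 7 8)(3 9)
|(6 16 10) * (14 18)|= 6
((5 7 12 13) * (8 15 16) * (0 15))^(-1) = ((0 15 16 8)(5 7 12 13))^(-1) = (0 8 16 15)(5 13 12 7)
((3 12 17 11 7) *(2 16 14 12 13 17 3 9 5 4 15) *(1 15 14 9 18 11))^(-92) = ((1 15 2 16 9 5 4 14 12 3 13 17)(7 18 11))^(-92) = (1 9 12)(2 4 13)(3 15 5)(7 18 11)(14 17 16)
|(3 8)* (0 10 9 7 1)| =|(0 10 9 7 1)(3 8)| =10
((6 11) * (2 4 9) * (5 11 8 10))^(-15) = ((2 4 9)(5 11 6 8 10))^(-15) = (11)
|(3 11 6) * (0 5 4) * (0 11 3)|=5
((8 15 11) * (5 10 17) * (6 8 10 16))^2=(5 6 15 10)(8 11 17 16)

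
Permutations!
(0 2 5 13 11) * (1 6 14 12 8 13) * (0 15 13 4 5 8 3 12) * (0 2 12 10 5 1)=(0 12 3 10 5)(1 6 14 2 8 4)(11 15 13)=[12, 6, 8, 10, 1, 0, 14, 7, 4, 9, 5, 15, 3, 11, 2, 13]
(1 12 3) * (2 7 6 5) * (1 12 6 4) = (1 6 5 2 7 4)(3 12) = [0, 6, 7, 12, 1, 2, 5, 4, 8, 9, 10, 11, 3]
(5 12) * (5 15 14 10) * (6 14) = (5 12 15 6 14 10) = [0, 1, 2, 3, 4, 12, 14, 7, 8, 9, 5, 11, 15, 13, 10, 6]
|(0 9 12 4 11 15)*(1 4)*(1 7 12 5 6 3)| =18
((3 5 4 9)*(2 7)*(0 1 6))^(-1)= ((0 1 6)(2 7)(3 5 4 9))^(-1)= (0 6 1)(2 7)(3 9 4 5)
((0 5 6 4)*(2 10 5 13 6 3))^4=((0 13 6 4)(2 10 5 3))^4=(13)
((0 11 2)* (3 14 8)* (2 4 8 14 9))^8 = ((14)(0 11 4 8 3 9 2))^8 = (14)(0 11 4 8 3 9 2)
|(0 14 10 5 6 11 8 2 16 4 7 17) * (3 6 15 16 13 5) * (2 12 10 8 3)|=|(0 14 8 12 10 2 13 5 15 16 4 7 17)(3 6 11)|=39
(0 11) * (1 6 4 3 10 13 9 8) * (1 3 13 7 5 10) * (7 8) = (0 11)(1 6 4 13 9 7 5 10 8 3) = [11, 6, 2, 1, 13, 10, 4, 5, 3, 7, 8, 0, 12, 9]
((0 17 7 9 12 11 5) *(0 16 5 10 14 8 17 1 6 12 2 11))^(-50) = (0 6)(1 12)(2 7 8 10)(9 17 14 11)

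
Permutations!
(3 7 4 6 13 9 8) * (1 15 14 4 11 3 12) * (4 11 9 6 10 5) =(1 15 14 11 3 7 9 8 12)(4 10 5)(6 13) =[0, 15, 2, 7, 10, 4, 13, 9, 12, 8, 5, 3, 1, 6, 11, 14]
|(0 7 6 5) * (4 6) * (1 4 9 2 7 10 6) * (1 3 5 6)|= 6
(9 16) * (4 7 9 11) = (4 7 9 16 11) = [0, 1, 2, 3, 7, 5, 6, 9, 8, 16, 10, 4, 12, 13, 14, 15, 11]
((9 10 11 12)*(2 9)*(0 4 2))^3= (0 9 12 2 11 4 10)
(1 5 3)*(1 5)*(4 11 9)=[0, 1, 2, 5, 11, 3, 6, 7, 8, 4, 10, 9]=(3 5)(4 11 9)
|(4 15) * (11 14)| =2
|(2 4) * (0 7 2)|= 4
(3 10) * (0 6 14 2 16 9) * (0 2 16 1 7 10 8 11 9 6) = (1 7 10 3 8 11 9 2)(6 14 16) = [0, 7, 1, 8, 4, 5, 14, 10, 11, 2, 3, 9, 12, 13, 16, 15, 6]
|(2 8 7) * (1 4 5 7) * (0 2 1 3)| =4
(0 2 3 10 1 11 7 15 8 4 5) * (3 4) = [2, 11, 4, 10, 5, 0, 6, 15, 3, 9, 1, 7, 12, 13, 14, 8] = (0 2 4 5)(1 11 7 15 8 3 10)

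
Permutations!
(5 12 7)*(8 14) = [0, 1, 2, 3, 4, 12, 6, 5, 14, 9, 10, 11, 7, 13, 8] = (5 12 7)(8 14)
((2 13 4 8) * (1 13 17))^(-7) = (1 17 2 8 4 13)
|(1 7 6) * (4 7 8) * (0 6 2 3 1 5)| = |(0 6 5)(1 8 4 7 2 3)| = 6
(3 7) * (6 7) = (3 6 7) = [0, 1, 2, 6, 4, 5, 7, 3]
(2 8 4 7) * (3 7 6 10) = [0, 1, 8, 7, 6, 5, 10, 2, 4, 9, 3] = (2 8 4 6 10 3 7)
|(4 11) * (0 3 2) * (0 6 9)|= 10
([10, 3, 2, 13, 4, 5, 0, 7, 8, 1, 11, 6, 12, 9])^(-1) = (0 6 11 10)(1 9 13 3)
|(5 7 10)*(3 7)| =|(3 7 10 5)| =4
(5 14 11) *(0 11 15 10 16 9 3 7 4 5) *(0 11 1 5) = (0 1 5 14 15 10 16 9 3 7 4) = [1, 5, 2, 7, 0, 14, 6, 4, 8, 3, 16, 11, 12, 13, 15, 10, 9]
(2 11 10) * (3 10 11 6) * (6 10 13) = (2 10)(3 13 6) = [0, 1, 10, 13, 4, 5, 3, 7, 8, 9, 2, 11, 12, 6]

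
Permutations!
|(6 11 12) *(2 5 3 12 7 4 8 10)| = |(2 5 3 12 6 11 7 4 8 10)| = 10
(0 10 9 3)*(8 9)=(0 10 8 9 3)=[10, 1, 2, 0, 4, 5, 6, 7, 9, 3, 8]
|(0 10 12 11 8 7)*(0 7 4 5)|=7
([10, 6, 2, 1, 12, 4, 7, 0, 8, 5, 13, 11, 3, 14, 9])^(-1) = (0 7 6 1 3 12 4 5 9 14 13 10)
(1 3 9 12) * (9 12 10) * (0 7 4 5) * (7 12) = (0 12 1 3 7 4 5)(9 10) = [12, 3, 2, 7, 5, 0, 6, 4, 8, 10, 9, 11, 1]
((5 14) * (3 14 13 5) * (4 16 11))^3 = ((3 14)(4 16 11)(5 13))^3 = (16)(3 14)(5 13)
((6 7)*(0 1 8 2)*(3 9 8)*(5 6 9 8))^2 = (0 3 2 1 8)(5 7)(6 9)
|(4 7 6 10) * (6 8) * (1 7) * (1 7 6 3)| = 7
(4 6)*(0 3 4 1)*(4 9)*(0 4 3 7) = (0 7)(1 4 6)(3 9) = [7, 4, 2, 9, 6, 5, 1, 0, 8, 3]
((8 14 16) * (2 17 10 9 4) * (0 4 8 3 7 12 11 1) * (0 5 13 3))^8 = ((0 4 2 17 10 9 8 14 16)(1 5 13 3 7 12 11))^8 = (0 16 14 8 9 10 17 2 4)(1 5 13 3 7 12 11)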